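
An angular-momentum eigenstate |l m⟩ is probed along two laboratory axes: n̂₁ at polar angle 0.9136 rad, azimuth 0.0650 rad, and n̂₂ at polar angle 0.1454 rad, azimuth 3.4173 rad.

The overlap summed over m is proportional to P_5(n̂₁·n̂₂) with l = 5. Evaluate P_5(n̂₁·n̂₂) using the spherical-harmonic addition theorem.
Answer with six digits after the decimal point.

0.106830

Term-by-term m-sum for l=5 (normalisation 4π/11 = 1.142397):
  term(m=-5) = -0.000002+0.000004i   from Y*(Ω₁)=+0.136809+0.046098i, Y(Ω₂)=-0.000006+0.000029i
  term(m=-4) = +0.000150-0.000168i   from Y*(Ω₁)=+0.340427+0.090561i, Y(Ω₂)=+0.000289-0.000571i
  term(m=-3) = -0.002685+0.001966i   from Y*(Ω₁)=+0.397264+0.078464i, Y(Ω₂)=-0.005564+0.006049i
  term(m=-2) = +0.004829-0.002165i   from Y*(Ω₁)=+0.076956+0.010061i, Y(Ω₂)=+0.058081-0.035723i
  term(m=-1) = +0.111012-0.023743i   from Y*(Ω₁)=-0.328934-0.021411i, Y(Ω₂)=-0.331386+0.093753i
  term(m=+0) = -0.133094-0.000000i   from Y*(Ω₁)=-0.167855-0.000000i, Y(Ω₂)=+0.792908+0.000000i
  term(m=+1) = +0.111012+0.023743i   from Y*(Ω₁)=+0.328934-0.021411i, Y(Ω₂)=+0.331386+0.093753i
  term(m=+2) = +0.004829+0.002165i   from Y*(Ω₁)=+0.076956-0.010061i, Y(Ω₂)=+0.058081+0.035723i
  term(m=+3) = -0.002685-0.001966i   from Y*(Ω₁)=-0.397264+0.078464i, Y(Ω₂)=+0.005564+0.006049i
  term(m=+4) = +0.000150+0.000168i   from Y*(Ω₁)=+0.340427-0.090561i, Y(Ω₂)=+0.000289+0.000571i
  term(m=+5) = -0.000002-0.000004i   from Y*(Ω₁)=-0.136809+0.046098i, Y(Ω₂)=+0.000006+0.000029i
Accumulated sum +0.093514-0.000000i; after 4π/(2l+1) scaling, +0.106830-0.000000i ⇒ P_5 = 0.106830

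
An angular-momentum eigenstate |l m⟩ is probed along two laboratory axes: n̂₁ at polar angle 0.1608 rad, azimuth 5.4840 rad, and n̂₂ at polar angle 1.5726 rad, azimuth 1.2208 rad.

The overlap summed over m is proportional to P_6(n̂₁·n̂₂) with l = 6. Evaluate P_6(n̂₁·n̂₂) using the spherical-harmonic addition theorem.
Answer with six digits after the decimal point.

Expand P_6 via completeness: Σ_{m} conj(Y_{6,m}) at Ω₁ times Y_{6,m} at Ω₂ —
  term(m=-6) = (0.000004, 0.000002)   from Y*(Ω₁)=(0.000001, 0.000008), Y(Ω₂)=(0.243872, -0.417004)
  term(m=-5) = (0.000000, -0.000000)   from Y*(Ω₁)=(-0.000114, 0.000131), Y(Ω₂)=(-0.002970, -0.000538)
  term(m=-4) = (0.000182, 0.000792)   from Y*(Ω₁)=(-0.002275, 0.000126), Y(Ω₂)=(-0.060644, -0.351574)
  term(m=-3) = (0.000070, 0.000016)   from Y*(Ω₁)=(-0.014986, -0.013794), Y(Ω₂)=(-0.003057, 0.001754)
  term(m=-2) = (-0.025051, 0.031464)   from Y*(Ω₁)=(-0.003405, -0.123446), Y(Ω₂)=(-0.249092, -0.209804)
  term(m=-1) = (0.000746, 0.001547)   from Y*(Ω₁)=(0.322290, -0.331302), Y(Ω₂)=(-0.001274, 0.003490)
  term(m=+0) = (-0.241191, 0.000000)   from Y*(Ω₁)=(0.758883, -0.000000), Y(Ω₂)=(-0.317824, 0.000000)
  term(m=+1) = (0.000746, -0.001547)   from Y*(Ω₁)=(-0.322290, -0.331302), Y(Ω₂)=(0.001274, 0.003490)
  term(m=+2) = (-0.025051, -0.031464)   from Y*(Ω₁)=(-0.003405, 0.123446), Y(Ω₂)=(-0.249092, 0.209804)
  term(m=+3) = (0.000070, -0.000016)   from Y*(Ω₁)=(0.014986, -0.013794), Y(Ω₂)=(0.003057, 0.001754)
  term(m=+4) = (0.000182, -0.000792)   from Y*(Ω₁)=(-0.002275, -0.000126), Y(Ω₂)=(-0.060644, 0.351574)
  term(m=+5) = (0.000000, 0.000000)   from Y*(Ω₁)=(0.000114, 0.000131), Y(Ω₂)=(0.002970, -0.000538)
  term(m=+6) = (0.000004, -0.000002)   from Y*(Ω₁)=(0.000001, -0.000008), Y(Ω₂)=(0.243872, 0.417004)
Total Σ_m = (-0.289290, -0.000000). Multiply by 0.966644: (-0.279641, -0.000000). P_6(cos γ) = -0.279641

-0.279641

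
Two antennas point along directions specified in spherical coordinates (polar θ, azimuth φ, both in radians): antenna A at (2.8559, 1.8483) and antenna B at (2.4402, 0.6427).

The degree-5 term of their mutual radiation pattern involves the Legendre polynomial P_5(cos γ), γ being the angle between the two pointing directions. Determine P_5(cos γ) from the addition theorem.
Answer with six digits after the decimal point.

-0.401933

Addition theorem: P_5(cos γ) = (4π/11) Σ_m Y*_{lm}(Ω₁) Y_{lm}(Ω₂), m = −5…5:
  term(m=-5) = +0.000041-0.000011i   from Y*(Ω₁)=-0.000811+0.000150i, Y(Ω₂)=-0.051792+0.003731i
  term(m=-4) = +0.000190-0.001716i   from Y*(Ω₁)=-0.003950-0.007957i, Y(Ω₂)=+0.163585+0.105036i
  term(m=-3) = -0.019828-0.010202i   from Y*(Ω₁)=+0.041724-0.037966i, Y(Ω₂)=-0.138247-0.370310i
  term(m=-2) = -0.068604+0.061444i   from Y*(Ω₁)=+0.193373+0.119894i, Y(Ω₂)=-0.113960+0.388403i
  term(m=-1) = -0.000705-0.001845i   from Y*(Ω₁)=-0.146108+0.512922i, Y(Ω₂)=-0.002964+0.002219i
  term(m=+0) = -0.174021-0.000000i   from Y*(Ω₁)=-0.443194-0.000000i, Y(Ω₂)=+0.392652+0.000000i
  term(m=+1) = -0.000705+0.001845i   from Y*(Ω₁)=+0.146108+0.512922i, Y(Ω₂)=+0.002964+0.002219i
  term(m=+2) = -0.068604-0.061444i   from Y*(Ω₁)=+0.193373-0.119894i, Y(Ω₂)=-0.113960-0.388403i
  term(m=+3) = -0.019828+0.010202i   from Y*(Ω₁)=-0.041724-0.037966i, Y(Ω₂)=+0.138247-0.370310i
  term(m=+4) = +0.000190+0.001716i   from Y*(Ω₁)=-0.003950+0.007957i, Y(Ω₂)=+0.163585-0.105036i
  term(m=+5) = +0.000041+0.000011i   from Y*(Ω₁)=+0.000811+0.000150i, Y(Ω₂)=+0.051792+0.003731i
Accumulated sum -0.351833+0.000000i; after 4π/(2l+1) scaling, -0.401933+0.000000i ⇒ P_5 = -0.401933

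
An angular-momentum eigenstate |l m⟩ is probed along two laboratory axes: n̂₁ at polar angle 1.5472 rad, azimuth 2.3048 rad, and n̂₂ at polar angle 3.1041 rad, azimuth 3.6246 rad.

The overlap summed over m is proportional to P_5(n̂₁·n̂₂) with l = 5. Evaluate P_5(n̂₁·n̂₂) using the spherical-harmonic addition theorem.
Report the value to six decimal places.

Term-by-term m-sum for l=5 (normalisation 4π/11 = 1.142397):
  term(m=-5) = +0.000000-0.000000i   from Y*(Ω₁)=+0.233678-0.400268i, Y(Ω₂)=+0.000000+0.000000i
  term(m=-4) = -0.000000-0.000000i   from Y*(Ω₁)=-0.033863+0.007061i, Y(Ω₂)=+0.000001+0.000003i
  term(m=-3) = +0.000034-0.000037i   from Y*(Ω₁)=-0.277653-0.202958i, Y(Ω₂)=-0.000018+0.000144i
  term(m=-2) = -0.000166-0.000091i   from Y*(Ω₁)=+0.004094+0.039687i, Y(Ω₂)=-0.002700+0.003907i
  term(m=-1) = +0.007541-0.029412i   from Y*(Ω₁)=-0.212810+0.235891i, Y(Ω₂)=-0.084638+0.044388i
  term(m=+0) = -0.038218+0.000000i   from Y*(Ω₁)=+0.041283-0.000000i, Y(Ω₂)=-0.925764+0.000000i
  term(m=+1) = +0.007541+0.029412i   from Y*(Ω₁)=+0.212810+0.235891i, Y(Ω₂)=+0.084638+0.044388i
  term(m=+2) = -0.000166+0.000091i   from Y*(Ω₁)=+0.004094-0.039687i, Y(Ω₂)=-0.002700-0.003907i
  term(m=+3) = +0.000034+0.000037i   from Y*(Ω₁)=+0.277653-0.202958i, Y(Ω₂)=+0.000018+0.000144i
  term(m=+4) = -0.000000+0.000000i   from Y*(Ω₁)=-0.033863-0.007061i, Y(Ω₂)=+0.000001-0.000003i
  term(m=+5) = +0.000000+0.000000i   from Y*(Ω₁)=-0.233678-0.400268i, Y(Ω₂)=-0.000000+0.000000i
Accumulated sum -0.023399-0.000000i; after 4π/(2l+1) scaling, -0.026731-0.000000i ⇒ P_5 = -0.026731

-0.026731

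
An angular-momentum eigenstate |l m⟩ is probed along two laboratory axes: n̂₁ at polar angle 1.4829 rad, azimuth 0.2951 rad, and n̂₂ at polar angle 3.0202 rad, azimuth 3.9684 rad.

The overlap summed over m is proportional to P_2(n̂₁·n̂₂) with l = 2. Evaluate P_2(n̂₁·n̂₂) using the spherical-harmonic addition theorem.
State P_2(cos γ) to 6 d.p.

Addition theorem: P_2(cos γ) = (4π/5) Σ_m Y*_{lm}(Ω₁) Y_{lm}(Ω₂), m = −2…2:
  term(m=-2) = +0.001055-0.001898i   from Y*(Ω₁)=+0.318455+0.213316i, Y(Ω₂)=-0.000469-0.005645i
  term(m=-1) = +0.005407-0.003181i   from Y*(Ω₁)=+0.064635+0.019647i, Y(Ω₂)=+0.062890-0.068326i
  term(m=+0) = -0.190070-0.000000i   from Y*(Ω₁)=-0.308100-0.000000i, Y(Ω₂)=+0.616908+0.000000i
  term(m=+1) = +0.005407+0.003181i   from Y*(Ω₁)=-0.064635+0.019647i, Y(Ω₂)=-0.062890-0.068326i
  term(m=+2) = +0.001055+0.001898i   from Y*(Ω₁)=+0.318455-0.213316i, Y(Ω₂)=-0.000469+0.005645i
Total Σ_m = -0.177145+0.000000i. Multiply by 2.513274: -0.445215+0.000000i. P_2(cos γ) = -0.445215

-0.445215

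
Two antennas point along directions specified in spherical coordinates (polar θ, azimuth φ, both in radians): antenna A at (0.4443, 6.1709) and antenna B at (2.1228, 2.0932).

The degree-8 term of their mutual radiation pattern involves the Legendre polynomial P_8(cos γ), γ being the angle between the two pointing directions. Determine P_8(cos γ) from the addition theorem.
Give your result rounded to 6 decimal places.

0.314269

Summing Y*_{l m}(θ₁,φ₁)·Y_{l m}(θ₂,φ₂) over m ∈ [−8, 8]; prefactor 4π/(2·8+1) = 0.739198:
  m=-8: Y*=+0.000374-0.000470i  Y=-0.072382+0.122646i  product +0.000031+0.000080i
  m=-7: Y*=+0.003566-0.003570i  Y=+0.172865+0.305281i  product +0.001706+0.000471i
  m=-6: Y*=+0.020830-0.016629i  Y=+0.448248+0.003214i  product +0.009390-0.007387i
  m=-5: Y*=+0.084149-0.052924i  Y=+0.108447-0.185269i  product -0.000680-0.021330i
  m=-4: Y*=+0.239284-0.115334i  Y=+0.108847+0.190628i  product +0.048031+0.033060i
  m=-3: Y*=+0.456561-0.159889i  Y=+0.339475+0.001217i  product +0.155186-0.053723i
  m=-2: Y*=+0.484749-0.110728i  Y=-0.027558+0.047469i  product -0.008103+0.026062i
  m=-1: Y*=+0.029462-0.003322i  Y=+0.172540+0.299675i  product +0.006079+0.008256i
  m=+0: Y*=-0.475600-0.000000i  Y=-0.003925+0.000000i  product +0.001867+0.000000i
  m=+1: Y*=-0.029462-0.003322i  Y=-0.172540+0.299675i  product +0.006079-0.008256i
  m=+2: Y*=+0.484749+0.110728i  Y=-0.027558-0.047469i  product -0.008103-0.026062i
  m=+3: Y*=-0.456561-0.159889i  Y=-0.339475+0.001217i  product +0.155186+0.053723i
  m=+4: Y*=+0.239284+0.115334i  Y=+0.108847-0.190628i  product +0.048031-0.033060i
  m=+5: Y*=-0.084149-0.052924i  Y=-0.108447-0.185269i  product -0.000680+0.021330i
  m=+6: Y*=+0.020830+0.016629i  Y=+0.448248-0.003214i  product +0.009390+0.007387i
  m=+7: Y*=-0.003566-0.003570i  Y=-0.172865+0.305281i  product +0.001706-0.000471i
  m=+8: Y*=+0.000374+0.000470i  Y=-0.072382-0.122646i  product +0.000031-0.000080i
Accumulated sum +0.425149+0.000000i; after 4π/(2l+1) scaling, +0.314269+0.000000i ⇒ P_8 = 0.314269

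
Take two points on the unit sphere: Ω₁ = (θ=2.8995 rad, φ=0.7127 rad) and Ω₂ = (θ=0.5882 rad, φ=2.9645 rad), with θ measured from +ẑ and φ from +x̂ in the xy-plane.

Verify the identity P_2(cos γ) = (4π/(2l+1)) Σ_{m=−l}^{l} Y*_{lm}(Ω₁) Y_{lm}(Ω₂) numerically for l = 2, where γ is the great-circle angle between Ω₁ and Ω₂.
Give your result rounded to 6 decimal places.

Addition theorem: P_2(cos γ) = (4π/5) Σ_m Y*_{lm}(Ω₁) Y_{lm}(Ω₂), m = −2…2:
  m=-2: Y*=+0.003216+0.021966i  Y=+0.111542+0.041246i  product -0.000547+0.002583i
  m=-1: Y*=-0.136041-0.117571i  Y=-0.351042-0.062825i  product +0.040370+0.049819i
  m=+0: Y*=+0.576404-0.000000i  Y=+0.339480+0.000000i  product +0.195678+0.000000i
  m=+1: Y*=+0.136041-0.117571i  Y=+0.351042-0.062825i  product +0.040370-0.049819i
  m=+2: Y*=+0.003216-0.021966i  Y=+0.111542-0.041246i  product -0.000547-0.002583i
Σ over m = +0.275322-0.000000i; ×(4π/5) → +0.691961-0.000000i. Real part: 0.691961

0.691961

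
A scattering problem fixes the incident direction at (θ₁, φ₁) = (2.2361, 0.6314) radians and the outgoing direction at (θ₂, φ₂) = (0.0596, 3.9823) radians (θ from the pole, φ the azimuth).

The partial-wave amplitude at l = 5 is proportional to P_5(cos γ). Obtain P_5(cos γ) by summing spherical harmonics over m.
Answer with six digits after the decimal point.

0.296117

Addition theorem: P_5(cos γ) = (4π/11) Σ_m Y*_{lm}(Ω₁) Y_{lm}(Ω₂), m = −5…5:
  term(m=-5) = (-0.000000, 0.000000)   from Y*(Ω₁)=(-0.139868, -0.002155), Y(Ω₂)=(0.000000, -0.000000)
  term(m=-4) = (-0.000004, 0.000005)   from Y*(Ω₁)=(0.283292, -0.200536), Y(Ω₂)=(-0.000018, 0.000004)
  term(m=-3) = (-0.000193, 0.000140)   from Y*(Ω₁)=(-0.130061, 0.388045), Y(Ω₂)=(0.000474, 0.000338)
  term(m=-2) = (-0.001011, 0.000450)   from Y*(Ω₁)=(-0.028104, -0.088344), Y(Ω₂)=(-0.001318, -0.011868)
  term(m=-1) = (0.047758, -0.010145)   from Y*(Ω₁)=(-0.261465, -0.191199), Y(Ω₂)=(-0.100527, 0.112311)
  term(m=+0) = (0.166108, 0.000000)   from Y*(Ω₁)=(0.182368, -0.000000), Y(Ω₂)=(0.910839, 0.000000)
  term(m=+1) = (0.047758, 0.010145)   from Y*(Ω₁)=(0.261465, -0.191199), Y(Ω₂)=(0.100527, 0.112311)
  term(m=+2) = (-0.001011, -0.000450)   from Y*(Ω₁)=(-0.028104, 0.088344), Y(Ω₂)=(-0.001318, 0.011868)
  term(m=+3) = (-0.000193, -0.000140)   from Y*(Ω₁)=(0.130061, 0.388045), Y(Ω₂)=(-0.000474, 0.000338)
  term(m=+4) = (-0.000004, -0.000005)   from Y*(Ω₁)=(0.283292, 0.200536), Y(Ω₂)=(-0.000018, -0.000004)
  term(m=+5) = (-0.000000, -0.000000)   from Y*(Ω₁)=(0.139868, -0.002155), Y(Ω₂)=(-0.000000, -0.000000)
Σ over m = (0.259207, -0.000000); ×(4π/11) → (0.296117, -0.000000). Real part: 0.296117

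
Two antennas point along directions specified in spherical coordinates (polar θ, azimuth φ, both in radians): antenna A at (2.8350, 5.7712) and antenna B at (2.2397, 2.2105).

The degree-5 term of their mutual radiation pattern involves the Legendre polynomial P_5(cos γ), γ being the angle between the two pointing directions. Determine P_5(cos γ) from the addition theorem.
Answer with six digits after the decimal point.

0.300173

Summing Y*_{l m}(θ₁,φ₁)·Y_{l m}(θ₂,φ₂) over m ∈ [−5, 5]; prefactor 4π/(2·5+1) = 1.142397:
  m=-5: -0.000971-0.000639i × +0.007847+0.137692i = +0.000080-0.000139i  (running Σ = +0.000080-0.000139i)
  m=-4: +0.005332+0.010314i × +0.287840+0.189729i = -0.000422+0.003980i  (running Σ = -0.000342+0.003842i)
  m=-3: +0.002379-0.068248i × +0.386372-0.140299i = -0.008656-0.026703i  (running Σ = -0.008998-0.022861i)
  m=-2: -0.132146+0.217079i × +0.028555-0.095206i = +0.016894+0.018780i  (running Σ = +0.007896-0.004081i)
  m=-1: +0.473910-0.266322i × +0.191725+0.257667i = +0.159483+0.071050i  (running Σ = +0.167379+0.066969i)
  m=0: -0.381505-0.000000i × +0.188728+0.000000i = -0.072001-0.000000i  (running Σ = +0.095378+0.066969i)
  m=1: -0.473910-0.266322i × -0.191725+0.257667i = +0.159483-0.071050i  (running Σ = +0.254861-0.004081i)
  m=2: -0.132146-0.217079i × +0.028555+0.095206i = +0.016894-0.018780i  (running Σ = +0.271755-0.022861i)
  m=3: -0.002379-0.068248i × -0.386372-0.140299i = -0.008656+0.026703i  (running Σ = +0.263099+0.003842i)
  m=4: +0.005332-0.010314i × +0.287840-0.189729i = -0.000422-0.003980i  (running Σ = +0.262677-0.000139i)
  m=5: +0.000971-0.000639i × -0.007847+0.137692i = +0.000080+0.000139i  (running Σ = +0.262757+0.000000i)
Accumulated sum +0.262757+0.000000i; after 4π/(2l+1) scaling, +0.300173+0.000000i ⇒ P_5 = 0.300173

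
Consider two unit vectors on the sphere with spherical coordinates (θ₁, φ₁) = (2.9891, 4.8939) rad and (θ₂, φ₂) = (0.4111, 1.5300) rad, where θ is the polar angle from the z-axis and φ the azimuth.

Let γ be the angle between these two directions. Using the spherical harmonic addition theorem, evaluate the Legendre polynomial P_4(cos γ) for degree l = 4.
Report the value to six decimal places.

0.678970

Summing Y*_{l m}(θ₁,φ₁)·Y_{l m}(θ₂,φ₂) over m ∈ [−4, 4]; prefactor 4π/(2·4+1) = 1.396263:
  [-4]  conj(Y_{4,-4})(Ω₁) = (0.000176, 0.000156) ; Y_{4,-4}(Ω₂) = (0.011136, 0.001833) ; Δ = (0.000002, 0.000002)
  [-3]  conj(Y_{4,-3})(Ω₁) = (0.002246, -0.003709) ; Y_{4,-3}(Ω₂) = (-0.008939, 0.072675) ; Δ = (0.000249, 0.000196)
  [-2]  conj(Y_{4,-2})(Ω₁) = (-0.042130, -0.016003) ; Y_{4,-2}(Ω₂) = (-0.259944, -0.021257) ; Δ = (0.010611, 0.005055)
  [-1]  conj(Y_{4,-1})(Ω₁) = (-0.049217, 0.268165) ; Y_{4,-1}(Ω₂) = (0.020371, -0.499066) ; Δ = (0.132829, 0.030025)
  [+0]  conj(Y_{4,0})(Ω₁) = (0.750618, -0.000000) ; Y_{4,0}(Ω₂) = (0.264972, 0.000000) ; Δ = (0.198893, 0.000000)
  [+1]  conj(Y_{4,1})(Ω₁) = (0.049217, 0.268165) ; Y_{4,1}(Ω₂) = (-0.020371, -0.499066) ; Δ = (0.132829, -0.030025)
  [+2]  conj(Y_{4,2})(Ω₁) = (-0.042130, 0.016003) ; Y_{4,2}(Ω₂) = (-0.259944, 0.021257) ; Δ = (0.010611, -0.005055)
  [+3]  conj(Y_{4,3})(Ω₁) = (-0.002246, -0.003709) ; Y_{4,3}(Ω₂) = (0.008939, 0.072675) ; Δ = (0.000249, -0.000196)
  [+4]  conj(Y_{4,4})(Ω₁) = (0.000176, -0.000156) ; Y_{4,4}(Ω₂) = (0.011136, -0.001833) ; Δ = (0.000002, -0.000002)
Total Σ_m = (0.486276, 0.000000). Multiply by 1.396263: (0.678970, 0.000000). P_4(cos γ) = 0.678970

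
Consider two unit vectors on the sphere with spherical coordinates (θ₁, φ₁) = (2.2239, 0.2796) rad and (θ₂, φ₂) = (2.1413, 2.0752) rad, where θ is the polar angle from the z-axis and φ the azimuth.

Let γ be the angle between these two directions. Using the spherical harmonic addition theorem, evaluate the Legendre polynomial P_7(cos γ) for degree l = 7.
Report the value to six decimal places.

-0.286534

Addition theorem: P_7(cos γ) = (4π/15) Σ_m Y*_{lm}(Ω₁) Y_{lm}(Ω₂), m = −7…7:
  m=-7: (-0.037558, 0.092312) × (-0.056759, -0.138384) = (0.014906, -0.000042)  (running Σ = (0.014906, -0.000042))
  m=-6: (0.030414, -0.283680) × (-0.356734, -0.041268) = (-0.022556, 0.099943)  (running Σ = (-0.007650, 0.099901))
  m=-5: (0.075755, 0.434033) × (-0.251177, 0.352150) = (-0.171872, -0.082342)  (running Σ = (-0.179523, 0.017559))
  m=-4: (-0.139607, -0.287249) × (0.068017, 0.141956) = (0.031281, -0.039356)  (running Σ = (-0.148242, -0.021797))
  m=-3: (-0.069391, -0.077228) × (-0.268991, -0.015507) = (0.017468, 0.021850)  (running Σ = (-0.130774, 0.000053))
  m=-2: (0.311104, 0.194700) × (-0.156860, 0.249093) = (-0.097298, 0.046953)  (running Σ = (-0.228072, 0.047006))
  m=-1: (-0.050889, -0.014611) × (-0.075609, -0.136964) = (0.001846, 0.008075)  (running Σ = (-0.226225, 0.055081))
  m=0: (-0.349567, -0.000000) × (-0.315894, 0.000000) = (0.110426, 0.000000)  (running Σ = (-0.115799, 0.055081))
  m=1: (0.050889, -0.014611) × (0.075609, -0.136964) = (0.001846, -0.008075)  (running Σ = (-0.113953, 0.047006))
  m=2: (0.311104, -0.194700) × (-0.156860, -0.249093) = (-0.097298, -0.046953)  (running Σ = (-0.211251, 0.000053))
  m=3: (0.069391, -0.077228) × (0.268991, -0.015507) = (0.017468, -0.021850)  (running Σ = (-0.193783, -0.021797))
  m=4: (-0.139607, 0.287249) × (0.068017, -0.141956) = (0.031281, 0.039356)  (running Σ = (-0.162502, 0.017559))
  m=5: (-0.075755, 0.434033) × (0.251177, 0.352150) = (-0.171872, 0.082342)  (running Σ = (-0.334375, 0.099901))
  m=6: (0.030414, 0.283680) × (-0.356734, 0.041268) = (-0.022556, -0.099943)  (running Σ = (-0.356931, -0.000042))
  m=7: (0.037558, 0.092312) × (0.056759, -0.138384) = (0.014906, 0.000042)  (running Σ = (-0.342025, 0.000000))
Total Σ_m = (-0.342025, 0.000000). Multiply by 0.837758: (-0.286534, 0.000000). P_7(cos γ) = -0.286534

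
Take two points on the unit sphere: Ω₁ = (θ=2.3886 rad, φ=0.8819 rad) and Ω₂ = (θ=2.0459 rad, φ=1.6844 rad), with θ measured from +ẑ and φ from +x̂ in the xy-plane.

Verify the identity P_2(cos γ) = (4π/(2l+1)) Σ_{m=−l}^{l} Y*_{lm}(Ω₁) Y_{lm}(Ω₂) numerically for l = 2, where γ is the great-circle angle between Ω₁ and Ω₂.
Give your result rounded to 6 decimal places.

Term-by-term m-sum for l=2 (normalisation 4π/5 = 2.513274):
  term(m=-2) = -0.001887-0.055141i   from Y*(Ω₁)=-0.034646+0.177275i, Y(Ω₂)=-0.297599+0.068805i
  term(m=-1) = +0.084175-0.087105i   from Y*(Ω₁)=-0.245033-0.297558i, Y(Ω₂)=+0.035623+0.312222i
  term(m=+0) = -0.022113+0.000000i   from Y*(Ω₁)=+0.188336-0.000000i, Y(Ω₂)=-0.117411+0.000000i
  term(m=+1) = +0.084175+0.087105i   from Y*(Ω₁)=+0.245033-0.297558i, Y(Ω₂)=-0.035623+0.312222i
  term(m=+2) = -0.001887+0.055141i   from Y*(Ω₁)=-0.034646-0.177275i, Y(Ω₂)=-0.297599-0.068805i
Total Σ_m = +0.142464+0.000000i. Multiply by 2.513274: +0.358052+0.000000i. P_2(cos γ) = 0.358052

0.358052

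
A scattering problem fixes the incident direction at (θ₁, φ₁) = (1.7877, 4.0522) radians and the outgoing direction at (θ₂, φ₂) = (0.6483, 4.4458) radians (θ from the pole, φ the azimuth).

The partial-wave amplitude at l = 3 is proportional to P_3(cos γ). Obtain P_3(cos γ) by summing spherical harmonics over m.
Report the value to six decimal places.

Summing Y*_{l m}(θ₁,φ₁)·Y_{l m}(θ₂,φ₂) over m ∈ [−3, 3]; prefactor 4π/(2·3+1) = 1.795196:
  term(m=-3) = (0.013570, -0.033014)   from Y*(Ω₁)=(0.356408, -0.154809), Y(Ω₂)=(0.065880, -0.064014)
  term(m=-2) = (-0.043975, 0.044134)   from Y*(Ω₁)=(0.051979, -0.203210), Y(Ω₂)=(-0.255799, -0.150971)
  term(m=-1) = (-0.095150, 0.039513)   from Y*(Ω₁)=(0.148731, 0.191563), Y(Ω₂)=(-0.111916, 0.409814)
  term(m=+0) = (0.011702, 0.000000)   from Y*(Ω₁)=(0.222333, -0.000000), Y(Ω₂)=(0.052631, 0.000000)
  term(m=+1) = (-0.095150, -0.039513)   from Y*(Ω₁)=(-0.148731, 0.191563), Y(Ω₂)=(0.111916, 0.409814)
  term(m=+2) = (-0.043975, -0.044134)   from Y*(Ω₁)=(0.051979, 0.203210), Y(Ω₂)=(-0.255799, 0.150971)
  term(m=+3) = (0.013570, 0.033014)   from Y*(Ω₁)=(-0.356408, -0.154809), Y(Ω₂)=(-0.065880, -0.064014)
Accumulated sum (-0.239408, 0.000000); after 4π/(2l+1) scaling, (-0.429785, 0.000000) ⇒ P_3 = -0.429785

-0.429785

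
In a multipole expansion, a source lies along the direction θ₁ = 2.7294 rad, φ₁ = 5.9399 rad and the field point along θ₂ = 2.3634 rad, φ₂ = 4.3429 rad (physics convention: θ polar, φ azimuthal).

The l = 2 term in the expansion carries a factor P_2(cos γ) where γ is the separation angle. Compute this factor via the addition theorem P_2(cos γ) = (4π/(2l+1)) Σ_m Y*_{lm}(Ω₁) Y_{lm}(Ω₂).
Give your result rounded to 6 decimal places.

Summing Y*_{l m}(θ₁,φ₁)·Y_{l m}(θ₂,φ₂) over m ∈ [−2, 2]; prefactor 4π/(2·2+1) = 2.513274:
  [-2]  conj(Y_{2,-2})(Ω₁) = +0.047949-0.039298i ; Y_{2,-2}(Ω₂) = -0.140701-0.128210i ; Δ = -0.011785-0.000618i
  [-1]  conj(Y_{2,-1})(Ω₁) = -0.267030+0.095447i ; Y_{2,-1}(Ω₂) = +0.139484-0.360168i ; Δ = -0.002870+0.109489i
  [+0]  conj(Y_{2,0})(Ω₁) = +0.478926-0.000000i ; Y_{2,0}(Ω₂) = +0.164513+0.000000i ; Δ = +0.078790+0.000000i
  [+1]  conj(Y_{2,1})(Ω₁) = +0.267030+0.095447i ; Y_{2,1}(Ω₂) = -0.139484-0.360168i ; Δ = -0.002870-0.109489i
  [+2]  conj(Y_{2,2})(Ω₁) = +0.047949+0.039298i ; Y_{2,2}(Ω₂) = -0.140701+0.128210i ; Δ = -0.011785+0.000618i
Accumulated sum +0.049481+0.000000i; after 4π/(2l+1) scaling, +0.124358+0.000000i ⇒ P_2 = 0.124358

0.124358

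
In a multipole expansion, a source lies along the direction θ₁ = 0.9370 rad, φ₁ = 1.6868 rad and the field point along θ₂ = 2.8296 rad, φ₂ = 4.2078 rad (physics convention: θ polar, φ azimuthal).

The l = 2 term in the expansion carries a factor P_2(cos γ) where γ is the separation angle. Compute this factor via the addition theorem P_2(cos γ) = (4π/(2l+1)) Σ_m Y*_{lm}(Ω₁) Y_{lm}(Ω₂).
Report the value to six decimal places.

Summing Y*_{l m}(θ₁,φ₁)·Y_{l m}(θ₂,φ₂) over m ∈ [−2, 2]; prefactor 4π/(2·2+1) = 2.513274:
  term(m=-2) = (0.002955, 0.008637)   from Y*(Ω₁)=(-0.244084, -0.057668), Y(Ω₂)=(-0.019383, -0.030805)
  term(m=-1) = (0.067687, 0.048383)   from Y*(Ω₁)=(-0.042669, 0.366177), Y(Ω₂)=(0.109109, -0.197563)
  term(m=+0) = (0.008905, 0.000000)   from Y*(Ω₁)=(0.016442, -0.000000), Y(Ω₂)=(0.541633, 0.000000)
  term(m=+1) = (0.067687, -0.048383)   from Y*(Ω₁)=(0.042669, 0.366177), Y(Ω₂)=(-0.109109, -0.197563)
  term(m=+2) = (0.002955, -0.008637)   from Y*(Ω₁)=(-0.244084, 0.057668), Y(Ω₂)=(-0.019383, 0.030805)
Accumulated sum (0.150189, 0.000000); after 4π/(2l+1) scaling, (0.377466, 0.000000) ⇒ P_2 = 0.377466

0.377466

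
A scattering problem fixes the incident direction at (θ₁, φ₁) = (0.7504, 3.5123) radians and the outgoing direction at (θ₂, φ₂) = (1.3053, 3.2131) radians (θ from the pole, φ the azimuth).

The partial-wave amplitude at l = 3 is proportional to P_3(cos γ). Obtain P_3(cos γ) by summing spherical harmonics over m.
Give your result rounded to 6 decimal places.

0.150968

Addition theorem: P_3(cos γ) = (4π/7) Σ_m Y*_{lm}(Ω₁) Y_{lm}(Ω₂), m = −3…3:
  [-3]  conj(Y_{3,-3})(Ω₁) = (-0.058581, -0.118634) ; Y_{3,-3}(Ω₂) = (-0.366294, 0.079806) ; Δ = (0.030926, 0.038780)
  [-2]  conj(Y_{3,-2})(Ω₁) = (0.256366, 0.234751) ; Y_{3,-2}(Ω₂) = (0.247146, -0.035588) ; Δ = (0.071714, 0.048894)
  [-1]  conj(Y_{3,-1})(Ω₁) = (-0.344041, -0.133721) ; Y_{3,-1}(Ω₂) = (0.203981, -0.014611) ; Δ = (-0.072132, -0.022250)
  [+0]  conj(Y_{3,0})(Ω₁) = (-0.088749, -0.000000) ; Y_{3,0}(Ω₂) = (-0.260044, 0.000000) ; Δ = (0.023079, 0.000000)
  [+1]  conj(Y_{3,1})(Ω₁) = (0.344041, -0.133721) ; Y_{3,1}(Ω₂) = (-0.203981, -0.014611) ; Δ = (-0.072132, 0.022250)
  [+2]  conj(Y_{3,2})(Ω₁) = (0.256366, -0.234751) ; Y_{3,2}(Ω₂) = (0.247146, 0.035588) ; Δ = (0.071714, -0.048894)
  [+3]  conj(Y_{3,3})(Ω₁) = (0.058581, -0.118634) ; Y_{3,3}(Ω₂) = (0.366294, 0.079806) ; Δ = (0.030926, -0.038780)
Σ over m = (0.084095, -0.000000); ×(4π/7) → (0.150968, -0.000000). Real part: 0.150968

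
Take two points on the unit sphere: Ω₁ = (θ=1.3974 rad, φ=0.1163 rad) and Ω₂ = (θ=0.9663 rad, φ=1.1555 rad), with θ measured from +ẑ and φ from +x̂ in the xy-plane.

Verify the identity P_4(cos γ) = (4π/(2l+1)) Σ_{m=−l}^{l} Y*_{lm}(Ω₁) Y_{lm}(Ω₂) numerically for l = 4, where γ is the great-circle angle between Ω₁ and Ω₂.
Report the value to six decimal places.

-0.302712

Term-by-term m-sum for l=4 (normalisation 4π/9 = 1.396263):
  m=-4: Y*=(0.372311, 0.186878)  Y=(-0.018307, 0.201986)  product (-0.044563, 0.071780)
  m=-3: Y*=(0.193945, 0.070554)  Y=(-0.375518, 0.126491)  product (-0.081754, -0.001962)
  m=-2: Y*=(-0.250019, -0.059226)  Y=(-0.192622, -0.210870)  product (0.035670, 0.064130)
  m=-1: Y*=(-0.222924, -0.026044)  Y=(-0.065949, 0.149565)  product (0.018597, -0.031624)
  m=+0: Y*=(0.226172, -0.000000)  Y=(-0.321443, 0.000000)  product (-0.072701, 0.000000)
  m=+1: Y*=(0.222924, -0.026044)  Y=(0.065949, 0.149565)  product (0.018597, 0.031624)
  m=+2: Y*=(-0.250019, 0.059226)  Y=(-0.192622, 0.210870)  product (0.035670, -0.064130)
  m=+3: Y*=(-0.193945, 0.070554)  Y=(0.375518, 0.126491)  product (-0.081754, 0.001962)
  m=+4: Y*=(0.372311, -0.186878)  Y=(-0.018307, -0.201986)  product (-0.044563, -0.071780)
Accumulated sum (-0.216802, -0.000000); after 4π/(2l+1) scaling, (-0.302712, -0.000000) ⇒ P_4 = -0.302712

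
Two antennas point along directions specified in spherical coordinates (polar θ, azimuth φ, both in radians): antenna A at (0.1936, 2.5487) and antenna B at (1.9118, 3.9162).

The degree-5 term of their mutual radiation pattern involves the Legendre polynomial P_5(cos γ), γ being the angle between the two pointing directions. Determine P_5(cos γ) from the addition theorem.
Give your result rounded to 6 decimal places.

-0.346399

Summing Y*_{l m}(θ₁,φ₁)·Y_{l m}(θ₂,φ₂) over m ∈ [−5, 5]; prefactor 4π/(2·5+1) = 1.142397:
  term(m=-5) = 0.00004 - 0.00002j   from Y*(Ω₁)=0.00012 + 0.00002j, Y(Ω₂)=0.25678 - 0.23046j
  term(m=-4) = -0.00053 - 0.00056j   from Y*(Ω₁)=-0.00142 - 0.00137j, Y(Ω₂)=0.38683 + 0.01671j
  term(m=-3) = -0.00002 + 0.00003j   from Y*(Ω₁)=0.00390 + 0.01848j, Y(Ω₂)=0.00131 + 0.00140j
  term(m=-2) = -0.03572 - 0.01538j   from Y*(Ω₁)=0.04367 - 0.10777j, Y(Ω₂)=0.00722 - 0.33441j
  term(m=-1) = -0.00796 + 0.03861j   from Y*(Ω₁)=-0.35733 + 0.24075j, Y(Ω₂)=0.06539 - 0.06400j
  term(m=+0) = -0.21483 + 0.00000j   from Y*(Ω₁)=0.69014 + 0.00000j, Y(Ω₂)=-0.31129 + 0.00000j
  term(m=+1) = -0.00796 - 0.03861j   from Y*(Ω₁)=0.35733 + 0.24075j, Y(Ω₂)=-0.06539 - 0.06400j
  term(m=+2) = -0.03572 + 0.01538j   from Y*(Ω₁)=0.04367 + 0.10777j, Y(Ω₂)=0.00722 + 0.33441j
  term(m=+3) = -0.00002 - 0.00003j   from Y*(Ω₁)=-0.00390 + 0.01848j, Y(Ω₂)=-0.00131 + 0.00140j
  term(m=+4) = -0.00053 + 0.00056j   from Y*(Ω₁)=-0.00142 + 0.00137j, Y(Ω₂)=0.38683 - 0.01671j
  term(m=+5) = 0.00004 + 0.00002j   from Y*(Ω₁)=-0.00012 + 0.00002j, Y(Ω₂)=-0.25678 - 0.23046j
Total Σ_m = -0.30322 - 0.00000j. Multiply by 1.142397: -0.34640 - 0.00000j. P_5(cos γ) = -0.346399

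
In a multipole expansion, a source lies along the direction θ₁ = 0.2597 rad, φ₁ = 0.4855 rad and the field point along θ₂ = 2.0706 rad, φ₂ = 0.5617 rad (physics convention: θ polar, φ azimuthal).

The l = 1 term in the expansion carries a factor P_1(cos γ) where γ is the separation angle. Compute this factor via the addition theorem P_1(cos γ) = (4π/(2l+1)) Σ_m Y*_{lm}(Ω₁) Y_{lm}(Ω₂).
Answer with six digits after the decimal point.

-0.238457

Summing Y*_{l m}(θ₁,φ₁)·Y_{l m}(θ₂,φ₂) over m ∈ [−1, 1]; prefactor 4π/(2·1+1) = 4.188790:
  term(m=-1) = 0.02682 - 0.00205j   from Y*(Ω₁)=0.07847 + 0.04140j, Y(Ω₂)=0.25664 - 0.16151j
  term(m=+0) = -0.11058 + 0.00000j   from Y*(Ω₁)=0.47222 + 0.00000j, Y(Ω₂)=-0.23416 + 0.00000j
  term(m=+1) = 0.02682 + 0.00205j   from Y*(Ω₁)=-0.07847 + 0.04140j, Y(Ω₂)=-0.25664 - 0.16151j
Total Σ_m = -0.05693 + 0.00000j. Multiply by 4.188790: -0.23846 + 0.00000j. P_1(cos γ) = -0.238457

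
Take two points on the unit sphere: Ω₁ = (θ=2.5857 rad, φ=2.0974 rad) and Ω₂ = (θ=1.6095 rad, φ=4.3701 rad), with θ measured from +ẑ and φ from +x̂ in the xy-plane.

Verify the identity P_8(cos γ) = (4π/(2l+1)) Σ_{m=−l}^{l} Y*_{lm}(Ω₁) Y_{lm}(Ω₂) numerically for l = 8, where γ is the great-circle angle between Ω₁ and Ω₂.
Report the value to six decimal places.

-0.248723

Expand P_8 via completeness: Σ_{m} conj(Y_{8,m}) at Ω₁ times Y_{8,m} at Ω₂ —
  m=-8: -0.001485-0.002721i × -0.471248+0.201065i = +0.001247+0.000984i  (running Σ = +0.001247+0.000984i)
  m=-7: +0.010339-0.017069i × -0.053836-0.058305i = -0.001552+0.000316i  (running Σ = -0.000305+0.001300i)
  m=-6: +0.079831+0.001439i × -0.170109+0.324419i = -0.014047+0.025654i  (running Σ = -0.014352+0.026953i)
  m=-5: +0.107667+0.193128i × -0.092414-0.013084i = -0.007423-0.019256i  (running Σ = -0.021775+0.007697i)
  m=-4: -0.215283+0.362741i × +0.064930+0.317630i = -0.129196-0.044828i  (running Σ = -0.150971-0.037131i)
  m=-3: -0.495389-0.004466i × -0.085445+0.051676i = +0.042559-0.025218i  (running Σ = -0.108411-0.062349i)
  m=-2: -0.092411-0.162306i × +0.237252+0.193660i = +0.009507-0.056404i  (running Σ = -0.098904-0.118753i)
  m=-1: -0.169533+0.291613i × -0.034447+0.096677i = -0.022352-0.026435i  (running Σ = -0.121256-0.145188i)
  m=0: -0.312136-0.000000i × +0.301036+0.000000i = -0.093964-0.000000i  (running Σ = -0.215220-0.145188i)
  m=1: +0.169533+0.291613i × +0.034447+0.096677i = -0.022352+0.026435i  (running Σ = -0.237573-0.118753i)
  m=2: -0.092411+0.162306i × +0.237252-0.193660i = +0.009507+0.056404i  (running Σ = -0.228065-0.062349i)
  m=3: +0.495389-0.004466i × +0.085445+0.051676i = +0.042559+0.025218i  (running Σ = -0.185506-0.037131i)
  m=4: -0.215283-0.362741i × +0.064930-0.317630i = -0.129196+0.044828i  (running Σ = -0.314702+0.007697i)
  m=5: -0.107667+0.193128i × +0.092414-0.013084i = -0.007423+0.019256i  (running Σ = -0.322125+0.026953i)
  m=6: +0.079831-0.001439i × -0.170109-0.324419i = -0.014047-0.025654i  (running Σ = -0.336172+0.001300i)
  m=7: -0.010339-0.017069i × +0.053836-0.058305i = -0.001552-0.000316i  (running Σ = -0.337724+0.000984i)
  m=8: -0.001485+0.002721i × -0.471248-0.201065i = +0.001247-0.000984i  (running Σ = -0.336477-0.000000i)
Accumulated sum -0.336477-0.000000i; after 4π/(2l+1) scaling, -0.248723-0.000000i ⇒ P_8 = -0.248723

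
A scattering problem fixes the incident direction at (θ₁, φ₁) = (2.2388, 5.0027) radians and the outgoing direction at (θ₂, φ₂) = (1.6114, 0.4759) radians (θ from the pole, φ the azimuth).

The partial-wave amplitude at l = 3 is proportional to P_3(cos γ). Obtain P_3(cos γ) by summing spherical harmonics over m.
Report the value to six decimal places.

0.175123

Summing Y*_{l m}(θ₁,φ₁)·Y_{l m}(θ₂,φ₂) over m ∈ [−3, 3]; prefactor 4π/(2·3+1) = 1.795196:
  [-3]  conj(Y_{3,-3})(Ω₁) = (-0.154418, 0.130029) ; Y_{3,-3}(Ω₂) = (0.059353, -0.411939) ; Δ = (0.044399, 0.071329)
  [-2]  conj(Y_{3,-2})(Ω₁) = (0.326216, 0.214016) ; Y_{3,-2}(Ω₂) = (-0.024031, 0.033732) ; Δ = (-0.015058, 0.005861)
  [-1]  conj(Y_{3,-1})(Ω₁) = (0.066700, -0.223263) ; Y_{3,-1}(Ω₂) = (-0.284667, 0.146720) ; Δ = (0.013770, 0.073342)
  [+0]  conj(Y_{3,0})(Ω₁) = (0.250014, -0.000000) ; Y_{3,0}(Ω₂) = (0.045320, 0.000000) ; Δ = (0.011331, 0.000000)
  [+1]  conj(Y_{3,1})(Ω₁) = (-0.066700, -0.223263) ; Y_{3,1}(Ω₂) = (0.284667, 0.146720) ; Δ = (0.013770, -0.073342)
  [+2]  conj(Y_{3,2})(Ω₁) = (0.326216, -0.214016) ; Y_{3,2}(Ω₂) = (-0.024031, -0.033732) ; Δ = (-0.015058, -0.005861)
  [+3]  conj(Y_{3,3})(Ω₁) = (0.154418, 0.130029) ; Y_{3,3}(Ω₂) = (-0.059353, -0.411939) ; Δ = (0.044399, -0.071329)
Σ over m = (0.097551, 0.000000); ×(4π/7) → (0.175123, 0.000000). Real part: 0.175123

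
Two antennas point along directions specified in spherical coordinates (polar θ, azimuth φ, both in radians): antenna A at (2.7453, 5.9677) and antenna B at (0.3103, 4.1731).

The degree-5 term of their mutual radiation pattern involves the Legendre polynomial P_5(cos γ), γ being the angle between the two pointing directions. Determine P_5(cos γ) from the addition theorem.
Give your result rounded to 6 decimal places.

Term-by-term m-sum for l=5 (normalisation 4π/11 = 1.142397):
  [-5]  conj(Y_{5,-5})(Ω₁) = -0.00003 - 0.00398j ; Y_{5,-5}(Ω₂) = -0.00053 - 0.00111j ; Δ = -0.00000 + 0.00000j
  [-4]  conj(Y_{5,-4})(Ω₁) = -0.00914 + 0.02864j ; Y_{5,-4}(Ω₂) = -0.00672 + 0.01012j ; Δ = -0.00023 - 0.00028j
  [-3]  conj(Y_{5,-3})(Ω₁) = 0.07745 - 0.10750j ; Y_{5,-3}(Ω₂) = 0.07045 + 0.00332j ; Δ = 0.00581 - 0.00732j
  [-2]  conj(Y_{5,-2})(Ω₁) = -0.29211 + 0.21342j ; Y_{5,-2}(Ω₂) = -0.12233 - 0.22812j ; Δ = 0.08442 + 0.04053j
  [-1]  conj(Y_{5,-1})(Ω₁) = 0.50470 - 0.16473j ; Y_{5,-1}(Ω₂) = -0.27983 + 0.46758j ; Δ = -0.06421 + 0.28208j
  [+0]  conj(Y_{5,0})(Ω₁) = -0.11380 + 0.00000j ; Y_{5,0}(Ω₂) = 0.37045 + 0.00000j ; Δ = -0.04216 + 0.00000j
  [+1]  conj(Y_{5,1})(Ω₁) = -0.50470 - 0.16473j ; Y_{5,1}(Ω₂) = 0.27983 + 0.46758j ; Δ = -0.06421 - 0.28208j
  [+2]  conj(Y_{5,2})(Ω₁) = -0.29211 - 0.21342j ; Y_{5,2}(Ω₂) = -0.12233 + 0.22812j ; Δ = 0.08442 - 0.04053j
  [+3]  conj(Y_{5,3})(Ω₁) = -0.07745 - 0.10750j ; Y_{5,3}(Ω₂) = -0.07045 + 0.00332j ; Δ = 0.00581 + 0.00732j
  [+4]  conj(Y_{5,4})(Ω₁) = -0.00914 - 0.02864j ; Y_{5,4}(Ω₂) = -0.00672 - 0.01012j ; Δ = -0.00023 + 0.00028j
  [+5]  conj(Y_{5,5})(Ω₁) = 0.00003 - 0.00398j ; Y_{5,5}(Ω₂) = 0.00053 - 0.00111j ; Δ = -0.00000 - 0.00000j
Σ over m = 0.00942 - 0.00000j; ×(4π/11) → 0.01077 - 0.00000j. Real part: 0.010766

0.010766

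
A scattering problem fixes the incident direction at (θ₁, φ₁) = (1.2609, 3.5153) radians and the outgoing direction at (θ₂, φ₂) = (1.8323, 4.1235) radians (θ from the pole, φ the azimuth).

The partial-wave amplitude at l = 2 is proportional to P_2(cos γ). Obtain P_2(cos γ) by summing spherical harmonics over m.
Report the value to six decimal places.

0.185810

Expand P_2 via completeness: Σ_{m} conj(Y_{2,m}) at Ω₁ times Y_{2,m} at Ω₂ —
  term(m=-2) = 0.04382 - 0.11844j   from Y*(Ω₁)=0.25696 + 0.23815j, Y(Ω₂)=-0.13805 - 0.33297j
  term(m=-1) = -0.03553 + 0.02474j   from Y*(Ω₁)=-0.20889 - 0.08191j, Y(Ω₂)=0.10717 - 0.16044j
  term(m=+0) = 0.05734 + 0.00000j   from Y*(Ω₁)=-0.22740 + 0.00000j, Y(Ω₂)=-0.25215 + 0.00000j
  term(m=+1) = -0.03553 - 0.02474j   from Y*(Ω₁)=0.20889 - 0.08191j, Y(Ω₂)=-0.10717 - 0.16044j
  term(m=+2) = 0.04382 + 0.11844j   from Y*(Ω₁)=0.25696 - 0.23815j, Y(Ω₂)=-0.13805 + 0.33297j
Accumulated sum 0.07393 + 0.00000j; after 4π/(2l+1) scaling, 0.18581 + 0.00000j ⇒ P_2 = 0.185810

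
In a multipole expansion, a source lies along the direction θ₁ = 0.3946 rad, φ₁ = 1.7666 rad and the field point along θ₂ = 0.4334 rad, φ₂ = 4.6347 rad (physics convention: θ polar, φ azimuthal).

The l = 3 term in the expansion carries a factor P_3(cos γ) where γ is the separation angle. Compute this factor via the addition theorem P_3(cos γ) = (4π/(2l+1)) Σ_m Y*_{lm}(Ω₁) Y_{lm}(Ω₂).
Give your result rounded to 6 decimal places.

Addition theorem: P_3(cos γ) = (4π/7) Σ_m Y*_{lm}(Ω₁) Y_{lm}(Ω₂), m = −3…3:
  m=-3: +0.013138-0.019732i × +0.007137-0.030067i = -0.000500-0.000536i  (running Σ = -0.000500-0.000536i)
  m=-2: -0.128879-0.053219i × -0.161608-0.025314i = +0.019481+0.011863i  (running Σ = +0.018981+0.011327i)
  m=-1: -0.078826+0.397419i × -0.032845+0.421929i = -0.165094-0.046312i  (running Σ = -0.146112-0.034985i)
  m=0: +0.434423-0.000000i × +0.378696+0.000000i = +0.164514+0.000000i  (running Σ = +0.018402-0.034985i)
  m=1: +0.078826+0.397419i × +0.032845+0.421929i = -0.165094+0.046312i  (running Σ = -0.146692+0.011327i)
  m=2: -0.128879+0.053219i × -0.161608+0.025314i = +0.019481-0.011863i  (running Σ = -0.127211-0.000536i)
  m=3: -0.013138-0.019732i × -0.007137-0.030067i = -0.000500+0.000536i  (running Σ = -0.127711-0.000000i)
Accumulated sum -0.127711-0.000000i; after 4π/(2l+1) scaling, -0.229265-0.000000i ⇒ P_3 = -0.229265

-0.229265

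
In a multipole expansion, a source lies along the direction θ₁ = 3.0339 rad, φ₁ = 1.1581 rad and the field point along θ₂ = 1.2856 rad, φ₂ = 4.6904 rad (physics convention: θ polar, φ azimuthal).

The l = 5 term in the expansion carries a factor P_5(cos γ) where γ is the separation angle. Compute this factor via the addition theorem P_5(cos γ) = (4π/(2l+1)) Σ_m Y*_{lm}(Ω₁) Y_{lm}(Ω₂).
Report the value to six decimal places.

-0.300009

Addition theorem: P_5(cos γ) = (4π/11) Σ_m Y*_{lm}(Ω₁) Y_{lm}(Ω₂), m = −5…5:
  term(m=-5) = (0.000001, 0.000002)   from Y*(Ω₁)=(0.000006, -0.000003), Y(Ω₂)=(-0.041439, 0.375385)
  term(m=-4) = (-0.000001, 0.000068)   from Y*(Ω₁)=(0.000016, 0.000194), Y(Ω₂)=(0.348797, 0.030758)
  term(m=-3) = (0.000116, -0.000275)   from Y*(Ω₁)=(-0.003206, -0.001108), Y(Ω₂)=(-0.005795, 0.087726)
  term(m=-2) = (0.009093, -0.009021)   from Y*(Ω₁)=(0.025949, -0.028112), Y(Ω₂)=(0.334485, 0.014719)
  term(m=-1) = (-0.001758, 0.000724)   from Y*(Ω₁)=(0.106031, 0.242168), Y(Ω₂)=(-0.000158, 0.007190)
  term(m=+0) = (-0.277517, -0.000000)   from Y*(Ω₁)=(-0.855936, -0.000000), Y(Ω₂)=(0.324226, 0.000000)
  term(m=+1) = (-0.001758, -0.000724)   from Y*(Ω₁)=(-0.106031, 0.242168), Y(Ω₂)=(0.000158, 0.007190)
  term(m=+2) = (0.009093, 0.009021)   from Y*(Ω₁)=(0.025949, 0.028112), Y(Ω₂)=(0.334485, -0.014719)
  term(m=+3) = (0.000116, 0.000275)   from Y*(Ω₁)=(0.003206, -0.001108), Y(Ω₂)=(0.005795, 0.087726)
  term(m=+4) = (-0.000001, -0.000068)   from Y*(Ω₁)=(0.000016, -0.000194), Y(Ω₂)=(0.348797, -0.030758)
  term(m=+5) = (0.000001, -0.000002)   from Y*(Ω₁)=(-0.000006, -0.000003), Y(Ω₂)=(0.041439, 0.375385)
Total Σ_m = (-0.262614, -0.000000). Multiply by 1.142397: (-0.300009, -0.000000). P_5(cos γ) = -0.300009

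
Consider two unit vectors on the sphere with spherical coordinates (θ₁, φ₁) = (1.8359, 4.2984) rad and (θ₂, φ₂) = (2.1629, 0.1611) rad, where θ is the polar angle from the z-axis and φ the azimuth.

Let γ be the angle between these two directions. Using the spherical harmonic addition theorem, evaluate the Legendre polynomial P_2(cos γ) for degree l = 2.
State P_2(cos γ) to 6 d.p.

-0.374438

Addition theorem: P_2(cos γ) = (4π/5) Σ_m Y*_{lm}(Ω₁) Y_{lm}(Ω₂), m = −2…2:
  m=-2: Y*=-0.243328+0.264984i  Y=+0.252270-0.084216i  product -0.039068+0.087340i
  m=-1: Y*=+0.078580+0.178842i  Y=-0.353135+0.057387i  product -0.038013-0.058646i
  m=+0: Y*=-0.250438-0.000000i  Y=-0.020673+0.000000i  product +0.005177+0.000000i
  m=+1: Y*=-0.078580+0.178842i  Y=+0.353135+0.057387i  product -0.038013+0.058646i
  m=+2: Y*=-0.243328-0.264984i  Y=+0.252270+0.084216i  product -0.039068-0.087340i
Accumulated sum -0.148984+0.000000i; after 4π/(2l+1) scaling, -0.374438+0.000000i ⇒ P_2 = -0.374438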